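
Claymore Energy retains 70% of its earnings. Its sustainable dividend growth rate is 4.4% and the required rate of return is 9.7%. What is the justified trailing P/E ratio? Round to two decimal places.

5.91

Payout ratio b = 1 − 0.70 = 0.30.
Justified trailing P/E = b(1+g)/(r−g) = 0.30×(1+0.044)/(0.097−0.044) = 5.9094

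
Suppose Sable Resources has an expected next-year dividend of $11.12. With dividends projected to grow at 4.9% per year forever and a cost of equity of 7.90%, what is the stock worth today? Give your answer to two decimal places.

Gordon growth model: P₀ = D₁/(r − g), with D₁ = 11.12 given directly.
P₀ = 11.1200 / (0.079 − 0.049) = 11.1200 / 0.03 = 370.6667

$370.67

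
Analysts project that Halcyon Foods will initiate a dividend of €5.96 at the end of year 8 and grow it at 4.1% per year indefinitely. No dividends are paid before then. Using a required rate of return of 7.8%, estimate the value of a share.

€95.22

Deferred-dividend DDM. At t=7 the remaining stream is a growing perpetuity with first payment D_8 = 5.96.
V_7 = D_8/(r−g) = 5.96/(0.078−0.041) = 161.0811
P₀ = V_7/(1+r)^7 = 161.0811/(1+0.078)^7 = 95.2167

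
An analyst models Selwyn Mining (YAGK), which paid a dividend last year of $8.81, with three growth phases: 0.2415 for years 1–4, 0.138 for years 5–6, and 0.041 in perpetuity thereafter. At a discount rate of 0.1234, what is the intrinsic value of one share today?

$242.68

Three-stage DDM. Project D₁…D_6; terminal Gordon value at t=6 with g = 0.041; discount at r = 0.1234.
D_1 = 10.9376
D_2 = 13.5790
D_3 = 16.8584
D_4 = 20.9297
D_5 = 23.8180
D_6 = 27.1049
TV_6 = 28.2162/(0.1234−0.041) = 342.4292
P₀ = Σ Dₜ/(1+r)ᵗ + TV_6/(1+r)^6 = 242.6827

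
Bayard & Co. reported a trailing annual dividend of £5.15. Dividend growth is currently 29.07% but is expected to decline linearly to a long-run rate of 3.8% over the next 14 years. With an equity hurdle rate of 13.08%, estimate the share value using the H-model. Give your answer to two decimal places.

£155.77

H-model: P₀ = D₀[(1+g_L) + H(g_S−g_L)]/(r−g_L), with H = 14/2 = 7.
P₀ = 5.15 × [(1+0.038) + 7×(0.2907−0.038)] / (0.1308−0.038)
   = 5.15 × 2.8069 / 0.0928 = 155.7709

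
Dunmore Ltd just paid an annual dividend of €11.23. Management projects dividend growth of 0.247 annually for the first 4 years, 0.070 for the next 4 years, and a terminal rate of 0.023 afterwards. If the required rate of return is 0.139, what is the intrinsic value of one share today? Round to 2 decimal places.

€222.78

Three-stage DDM. Project D₁…D_8; terminal Gordon value at t=8 with g = 0.023; discount at r = 0.139.
D_1 = 14.0038
D_2 = 17.4628
D_3 = 21.7761
D_4 = 27.1547
D_5 = 29.0556
D_6 = 31.0895
D_7 = 33.2657
D_8 = 35.5943
TV_8 = 36.4130/(0.139−0.023) = 313.9051
P₀ = Σ Dₜ/(1+r)ᵗ + TV_8/(1+r)^8 = 222.7819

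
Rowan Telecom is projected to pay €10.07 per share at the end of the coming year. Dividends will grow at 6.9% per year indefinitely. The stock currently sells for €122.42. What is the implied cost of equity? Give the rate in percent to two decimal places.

15.13%

Rearranging the constant-growth DDM: r = D₁/P₀ + g.
r = 10.0700 / 122.42 + 0.069 = 0.08226 + 0.069 = 0.15126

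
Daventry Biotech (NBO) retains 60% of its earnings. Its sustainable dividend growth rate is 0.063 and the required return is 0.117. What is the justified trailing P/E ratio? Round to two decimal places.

7.87

Payout ratio b = 1 − 0.60 = 0.40.
Justified trailing P/E = b(1+g)/(r−g) = 0.40×(1+0.063)/(0.117−0.063) = 7.8741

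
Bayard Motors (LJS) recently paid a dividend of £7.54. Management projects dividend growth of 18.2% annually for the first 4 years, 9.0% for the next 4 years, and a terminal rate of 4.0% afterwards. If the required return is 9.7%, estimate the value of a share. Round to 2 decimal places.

Three-stage DDM. Project D₁…D_8; terminal Gordon value at t=8 with g = 0.04; discount at r = 0.097.
D_1 = 8.9123
D_2 = 10.5343
D_3 = 12.4516
D_4 = 14.7177
D_5 = 16.0423
D_6 = 17.4862
D_7 = 19.0599
D_8 = 20.7753
TV_8 = 21.6063/(0.097−0.04) = 379.0581
P₀ = Σ Dₜ/(1+r)ᵗ + TV_8/(1+r)^8 = 257.2191

£257.22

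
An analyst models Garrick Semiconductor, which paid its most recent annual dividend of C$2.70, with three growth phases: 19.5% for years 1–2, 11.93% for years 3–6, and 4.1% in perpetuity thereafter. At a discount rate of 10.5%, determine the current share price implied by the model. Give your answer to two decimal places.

C$73.20

Three-stage DDM. Project D₁…D_6; terminal Gordon value at t=6 with g = 0.041; discount at r = 0.105.
D_1 = 3.2265
D_2 = 3.8557
D_3 = 4.3156
D_4 = 4.8305
D_5 = 5.4068
D_6 = 6.0518
TV_6 = 6.2999/(0.105−0.041) = 98.4365
P₀ = Σ Dₜ/(1+r)ᵗ + TV_6/(1+r)^6 = 73.1958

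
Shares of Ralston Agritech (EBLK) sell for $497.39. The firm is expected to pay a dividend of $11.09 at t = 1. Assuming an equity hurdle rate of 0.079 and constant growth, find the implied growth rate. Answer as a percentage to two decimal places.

5.67%

From P₀ = D₁/(r − g), the implied growth is g = r − D₁/P₀.
g = 0.079 − 11.09/497.39 = 0.079 − 0.02230 = 0.05670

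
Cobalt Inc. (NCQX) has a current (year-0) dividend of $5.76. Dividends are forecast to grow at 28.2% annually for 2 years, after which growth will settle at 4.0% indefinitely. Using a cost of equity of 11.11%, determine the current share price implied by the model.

Two-stage DDM. Project D₁…D_2 at 0.282, terminal growth 0.04, discount at r = 0.1111.
D_1 = 7.3843
D_2 = 9.4667
Terminal value at t=2: TV = D_3/(r−g) = 9.8454/(0.1111−0.04) = 138.4721
P₀ = 7.3843/(1+0.1111)^1 + 9.4667/(1+0.1111)^2 + 138.4721/(1+0.1111)^2 = 126.4788

$126.48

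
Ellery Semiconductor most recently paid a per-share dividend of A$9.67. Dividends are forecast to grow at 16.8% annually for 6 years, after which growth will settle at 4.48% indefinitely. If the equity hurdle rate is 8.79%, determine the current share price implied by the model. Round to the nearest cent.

Two-stage DDM. Project D₁…D_6 at 0.168, terminal growth 0.0448, discount at r = 0.0879.
D_1 = 11.2946
D_2 = 13.1920
D_3 = 15.4083
D_4 = 17.9969
D_5 = 21.0204
D_6 = 24.5518
Terminal value at t=6: TV = D_7/(r−g) = 25.6517/(0.0879−0.0448) = 595.1678
P₀ = 11.2946/(1+0.0879)^1 + 13.1920/(1+0.0879)^2 + 15.4083/(1+0.0879)^3 + 17.9969/(1+0.0879)^4 + 21.0204/(1+0.0879)^5 + 24.5518/(1+0.0879)^6 + 595.1678/(1+0.0879)^6 = 433.9568

A$433.96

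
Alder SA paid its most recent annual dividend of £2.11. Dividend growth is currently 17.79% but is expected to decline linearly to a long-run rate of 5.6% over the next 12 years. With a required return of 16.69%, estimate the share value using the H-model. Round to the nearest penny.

H-model: P₀ = D₀[(1+g_L) + H(g_S−g_L)]/(r−g_L), with H = 12/2 = 6.
P₀ = 2.11 × [(1+0.056) + 6×(0.1779−0.056)] / (0.1669−0.056)
   = 2.11 × 1.7874 / 0.1109 = 34.0073

£34.01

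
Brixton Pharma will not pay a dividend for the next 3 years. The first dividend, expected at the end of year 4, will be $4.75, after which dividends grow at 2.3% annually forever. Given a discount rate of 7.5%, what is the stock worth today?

Deferred-dividend DDM. At t=3 the remaining stream is a growing perpetuity with first payment D_4 = 4.75.
V_3 = D_4/(r−g) = 4.75/(0.075−0.023) = 91.3462
P₀ = V_3/(1+r)^3 = 91.3462/(1+0.075)^3 = 73.5301

$73.53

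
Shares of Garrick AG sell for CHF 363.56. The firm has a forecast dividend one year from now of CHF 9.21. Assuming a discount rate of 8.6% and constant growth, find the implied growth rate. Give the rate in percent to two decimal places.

6.07%

From P₀ = D₁/(r − g), the implied growth is g = r − D₁/P₀.
g = 0.086 − 9.21/363.56 = 0.086 − 0.02533 = 0.06067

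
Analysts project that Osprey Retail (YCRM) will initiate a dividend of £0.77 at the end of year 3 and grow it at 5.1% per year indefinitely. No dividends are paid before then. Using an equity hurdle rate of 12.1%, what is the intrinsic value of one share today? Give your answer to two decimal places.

£8.75

Deferred-dividend DDM. At t=2 the remaining stream is a growing perpetuity with first payment D_3 = 0.77.
V_2 = D_3/(r−g) = 0.77/(0.121−0.051) = 11.0000
P₀ = V_2/(1+r)^2 = 11.0000/(1+0.121)^2 = 8.7535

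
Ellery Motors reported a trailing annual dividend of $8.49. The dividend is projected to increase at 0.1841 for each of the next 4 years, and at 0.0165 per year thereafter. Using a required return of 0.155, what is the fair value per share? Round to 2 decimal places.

$104.99

Two-stage DDM. Project D₁…D_4 at 0.1841, terminal growth 0.0165, discount at r = 0.155.
D_1 = 10.0530
D_2 = 11.9038
D_3 = 14.0953
D_4 = 16.6902
Terminal value at t=4: TV = D_5/(r−g) = 16.9656/(0.155−0.0165) = 122.4951
P₀ = 10.0530/(1+0.155)^1 + 11.9038/(1+0.155)^2 + 14.0953/(1+0.155)^3 + 16.6902/(1+0.155)^4 + 122.4951/(1+0.155)^4 = 104.9857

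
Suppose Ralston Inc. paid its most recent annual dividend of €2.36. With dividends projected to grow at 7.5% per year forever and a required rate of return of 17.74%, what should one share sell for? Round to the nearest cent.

Gordon growth model: P₀ = D₁/(r − g). D₁ = 2.36 × (1 + 0.075) = 2.5370.
P₀ = 2.5370 / (0.1774 − 0.075) = 2.5370 / 0.1024 = 24.7754

€24.78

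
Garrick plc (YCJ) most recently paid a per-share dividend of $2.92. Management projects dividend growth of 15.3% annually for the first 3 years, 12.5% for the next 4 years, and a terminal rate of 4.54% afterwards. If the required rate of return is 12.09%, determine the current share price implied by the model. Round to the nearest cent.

Three-stage DDM. Project D₁…D_7; terminal Gordon value at t=7 with g = 0.0454; discount at r = 0.1209.
D_1 = 3.3668
D_2 = 3.8819
D_3 = 4.4758
D_4 = 5.0353
D_5 = 5.6647
D_6 = 6.3728
D_7 = 7.1694
TV_7 = 7.4949/(0.1209−0.0454) = 99.2696
P₀ = Σ Dₜ/(1+r)ᵗ + TV_7/(1+r)^7 = 66.7533

$66.75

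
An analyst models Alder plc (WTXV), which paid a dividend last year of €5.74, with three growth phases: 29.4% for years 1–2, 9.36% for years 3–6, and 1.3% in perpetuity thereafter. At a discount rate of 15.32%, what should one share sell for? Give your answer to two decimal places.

Three-stage DDM. Project D₁…D_6; terminal Gordon value at t=6 with g = 0.013; discount at r = 0.1532.
D_1 = 7.4276
D_2 = 9.6113
D_3 = 10.5109
D_4 = 11.4947
D_5 = 12.5706
D_6 = 13.7472
TV_6 = 13.9259/(0.1532−0.013) = 99.3290
P₀ = Σ Dₜ/(1+r)ᵗ + TV_6/(1+r)^6 = 81.2625

€81.26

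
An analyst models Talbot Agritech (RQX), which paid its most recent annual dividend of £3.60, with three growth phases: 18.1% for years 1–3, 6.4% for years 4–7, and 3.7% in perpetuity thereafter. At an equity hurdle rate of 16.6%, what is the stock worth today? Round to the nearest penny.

Three-stage DDM. Project D₁…D_7; terminal Gordon value at t=7 with g = 0.037; discount at r = 0.166.
D_1 = 4.2516
D_2 = 5.0211
D_3 = 5.9300
D_4 = 6.3095
D_5 = 6.7133
D_6 = 7.1429
D_7 = 7.6001
TV_7 = 7.8813/(0.166−0.037) = 61.0953
P₀ = Σ Dₜ/(1+r)ᵗ + TV_7/(1+r)^7 = 43.8954

£43.90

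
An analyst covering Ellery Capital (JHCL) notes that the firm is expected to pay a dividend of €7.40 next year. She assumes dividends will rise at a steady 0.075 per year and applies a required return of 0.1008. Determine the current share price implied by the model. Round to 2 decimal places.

Gordon growth model: P₀ = D₁/(r − g), with D₁ = 7.40 given directly.
P₀ = 7.4000 / (0.1008 − 0.075) = 7.4000 / 0.0258 = 286.8217

€286.82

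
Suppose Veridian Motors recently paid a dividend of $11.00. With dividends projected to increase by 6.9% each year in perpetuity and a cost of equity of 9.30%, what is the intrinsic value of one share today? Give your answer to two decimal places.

Gordon growth model: P₀ = D₁/(r − g). D₁ = 11.00 × (1 + 0.069) = 11.7590.
P₀ = 11.7590 / (0.093 − 0.069) = 11.7590 / 0.024 = 489.9583

$489.96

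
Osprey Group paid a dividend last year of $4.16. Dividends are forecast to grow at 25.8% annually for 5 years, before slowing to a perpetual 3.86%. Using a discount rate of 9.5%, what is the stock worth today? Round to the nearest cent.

$185.47

Two-stage DDM. Project D₁…D_5 at 0.258, terminal growth 0.0386, discount at r = 0.095.
D_1 = 5.2333
D_2 = 6.5835
D_3 = 8.2820
D_4 = 10.4188
D_5 = 13.1068
Terminal value at t=5: TV = D_6/(r−g) = 13.6127/(0.095−0.0386) = 241.3603
P₀ = 5.2333/(1+0.095)^1 + 6.5835/(1+0.095)^2 + 8.2820/(1+0.095)^3 + 10.4188/(1+0.095)^4 + 13.1068/(1+0.095)^5 + 241.3603/(1+0.095)^5 = 185.4695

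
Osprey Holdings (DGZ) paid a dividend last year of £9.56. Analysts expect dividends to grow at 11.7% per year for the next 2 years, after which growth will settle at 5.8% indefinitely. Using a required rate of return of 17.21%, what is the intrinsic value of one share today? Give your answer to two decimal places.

£98.30

Two-stage DDM. Project D₁…D_2 at 0.117, terminal growth 0.058, discount at r = 0.1721.
D_1 = 10.6785
D_2 = 11.9279
Terminal value at t=2: TV = D_3/(r−g) = 12.6197/(0.1721−0.058) = 110.6023
P₀ = 10.6785/(1+0.1721)^1 + 11.9279/(1+0.1721)^2 + 110.6023/(1+0.1721)^2 = 98.3001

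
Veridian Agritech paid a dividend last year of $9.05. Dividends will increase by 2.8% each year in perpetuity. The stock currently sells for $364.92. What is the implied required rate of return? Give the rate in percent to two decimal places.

Rearranging the constant-growth DDM: r = D₁/P₀ + g.
D₁ = 9.05 × (1 + 0.028) = 9.3034.
r = 9.3034 / 364.92 + 0.028 = 0.02549 + 0.028 = 0.05349

5.35%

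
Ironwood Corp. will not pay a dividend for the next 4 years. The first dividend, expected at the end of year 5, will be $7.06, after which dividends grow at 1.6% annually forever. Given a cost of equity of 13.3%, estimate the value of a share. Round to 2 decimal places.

Deferred-dividend DDM. At t=4 the remaining stream is a growing perpetuity with first payment D_5 = 7.06.
V_4 = D_5/(r−g) = 7.06/(0.133−0.016) = 60.3419
P₀ = V_4/(1+r)^4 = 60.3419/(1+0.133)^4 = 36.6184

$36.62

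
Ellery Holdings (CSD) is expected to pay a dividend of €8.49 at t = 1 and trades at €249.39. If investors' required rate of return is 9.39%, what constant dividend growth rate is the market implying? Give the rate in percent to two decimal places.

5.99%

From P₀ = D₁/(r − g), the implied growth is g = r − D₁/P₀.
g = 0.0939 − 8.49/249.39 = 0.0939 − 0.03404 = 0.05986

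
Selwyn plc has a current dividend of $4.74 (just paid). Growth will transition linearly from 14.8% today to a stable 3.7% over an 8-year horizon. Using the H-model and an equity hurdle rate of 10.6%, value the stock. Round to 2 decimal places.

$101.74

H-model: P₀ = D₀[(1+g_L) + H(g_S−g_L)]/(r−g_L), with H = 8/2 = 4.
P₀ = 4.74 × [(1+0.037) + 4×(0.148−0.037)] / (0.106−0.037)
   = 4.74 × 1.4810 / 0.069 = 101.7383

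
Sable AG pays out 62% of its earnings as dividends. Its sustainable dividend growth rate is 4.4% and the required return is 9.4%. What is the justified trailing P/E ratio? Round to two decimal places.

12.95

Justified trailing P/E = b(1+g)/(r−g) = 0.62×(1+0.044)/(0.094−0.044) = 12.9456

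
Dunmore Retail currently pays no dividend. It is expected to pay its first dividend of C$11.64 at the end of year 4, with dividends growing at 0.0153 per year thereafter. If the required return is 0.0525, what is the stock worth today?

Deferred-dividend DDM. At t=3 the remaining stream is a growing perpetuity with first payment D_4 = 11.64.
V_3 = D_4/(r−g) = 11.64/(0.0525−0.0153) = 312.9032
P₀ = V_3/(1+r)^3 = 312.9032/(1+0.0525)^3 = 268.3760

C$268.38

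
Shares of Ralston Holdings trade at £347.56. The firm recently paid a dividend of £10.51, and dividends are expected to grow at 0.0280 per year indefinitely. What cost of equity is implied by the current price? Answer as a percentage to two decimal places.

5.91%

Rearranging the constant-growth DDM: r = D₁/P₀ + g.
D₁ = 10.51 × (1 + 0.028) = 10.8043.
r = 10.8043 / 347.56 + 0.028 = 0.03109 + 0.028 = 0.05909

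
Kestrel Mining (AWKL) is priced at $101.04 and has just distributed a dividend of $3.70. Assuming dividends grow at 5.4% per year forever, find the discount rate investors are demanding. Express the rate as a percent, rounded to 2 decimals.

Rearranging the constant-growth DDM: r = D₁/P₀ + g.
D₁ = 3.70 × (1 + 0.054) = 3.8998.
r = 3.8998 / 101.04 + 0.054 = 0.03860 + 0.054 = 0.09260

9.26%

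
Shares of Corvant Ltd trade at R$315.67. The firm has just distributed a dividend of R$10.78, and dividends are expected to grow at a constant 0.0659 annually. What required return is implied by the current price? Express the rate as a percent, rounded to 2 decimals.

Rearranging the constant-growth DDM: r = D₁/P₀ + g.
D₁ = 10.78 × (1 + 0.0659) = 11.4904.
r = 11.4904 / 315.67 + 0.0659 = 0.03640 + 0.0659 = 0.10230

10.23%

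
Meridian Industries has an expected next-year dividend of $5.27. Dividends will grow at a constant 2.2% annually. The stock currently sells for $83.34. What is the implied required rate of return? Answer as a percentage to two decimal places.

Rearranging the constant-growth DDM: r = D₁/P₀ + g.
r = 5.2700 / 83.34 + 0.022 = 0.06323 + 0.022 = 0.08523

8.52%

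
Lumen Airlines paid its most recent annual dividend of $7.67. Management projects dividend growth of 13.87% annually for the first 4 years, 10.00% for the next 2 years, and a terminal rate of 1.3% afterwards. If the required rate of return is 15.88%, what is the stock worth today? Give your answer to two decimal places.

Three-stage DDM. Project D₁…D_6; terminal Gordon value at t=6 with g = 0.013; discount at r = 0.1588.
D_1 = 8.7338
D_2 = 9.9452
D_3 = 11.3246
D_4 = 12.8953
D_5 = 14.1849
D_6 = 15.6034
TV_6 = 15.8062/(0.1588−0.013) = 108.4101
P₀ = Σ Dₜ/(1+r)ᵗ + TV_6/(1+r)^6 = 87.3786

$87.38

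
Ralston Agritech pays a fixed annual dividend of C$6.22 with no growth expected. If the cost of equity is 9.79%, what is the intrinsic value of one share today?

C$63.53

Zero-growth DDM (perpetuity): P₀ = D/r = 6.22 / 0.0979 = 63.5342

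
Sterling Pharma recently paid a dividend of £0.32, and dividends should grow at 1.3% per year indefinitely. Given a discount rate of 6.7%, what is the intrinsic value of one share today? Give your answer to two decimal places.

£6.00

Gordon growth model: P₀ = D₁/(r − g). D₁ = 0.32 × (1 + 0.013) = 0.3242.
P₀ = 0.3242 / (0.067 − 0.013) = 0.3242 / 0.054 = 6.0030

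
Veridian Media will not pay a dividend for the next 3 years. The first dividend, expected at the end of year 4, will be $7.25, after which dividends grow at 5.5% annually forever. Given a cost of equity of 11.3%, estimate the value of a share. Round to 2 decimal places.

Deferred-dividend DDM. At t=3 the remaining stream is a growing perpetuity with first payment D_4 = 7.25.
V_3 = D_4/(r−g) = 7.25/(0.113−0.055) = 125.0000
P₀ = V_3/(1+r)^3 = 125.0000/(1+0.113)^3 = 90.6618

$90.66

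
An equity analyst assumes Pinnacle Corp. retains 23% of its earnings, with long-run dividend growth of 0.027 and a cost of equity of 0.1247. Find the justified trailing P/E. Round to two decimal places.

Payout ratio b = 1 − 0.23 = 0.77.
Justified trailing P/E = b(1+g)/(r−g) = 0.77×(1+0.027)/(0.1247−0.027) = 8.0941

8.09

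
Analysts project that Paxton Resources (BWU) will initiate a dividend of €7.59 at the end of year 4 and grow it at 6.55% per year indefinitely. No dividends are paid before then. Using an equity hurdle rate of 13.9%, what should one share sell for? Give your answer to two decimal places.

Deferred-dividend DDM. At t=3 the remaining stream is a growing perpetuity with first payment D_4 = 7.59.
V_3 = D_4/(r−g) = 7.59/(0.139−0.0655) = 103.2653
P₀ = V_3/(1+r)^3 = 103.2653/(1+0.139)^3 = 69.8849

€69.88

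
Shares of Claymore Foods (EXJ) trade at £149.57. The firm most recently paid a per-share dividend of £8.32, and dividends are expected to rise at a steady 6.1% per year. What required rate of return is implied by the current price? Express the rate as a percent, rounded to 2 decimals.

12.00%

Rearranging the constant-growth DDM: r = D₁/P₀ + g.
D₁ = 8.32 × (1 + 0.061) = 8.8275.
r = 8.8275 / 149.57 + 0.061 = 0.05902 + 0.061 = 0.12002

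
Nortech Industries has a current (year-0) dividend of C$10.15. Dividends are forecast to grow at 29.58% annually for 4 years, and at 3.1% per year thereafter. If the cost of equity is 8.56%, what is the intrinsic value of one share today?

C$453.49

Two-stage DDM. Project D₁…D_4 at 0.2958, terminal growth 0.031, discount at r = 0.0856.
D_1 = 13.1524
D_2 = 17.0428
D_3 = 22.0841
D_4 = 28.6166
Terminal value at t=4: TV = D_5/(r−g) = 29.5037/(0.0856−0.031) = 540.3610
P₀ = 13.1524/(1+0.0856)^1 + 17.0428/(1+0.0856)^2 + 22.0841/(1+0.0856)^3 + 28.6166/(1+0.0856)^4 + 540.3610/(1+0.0856)^4 = 453.4903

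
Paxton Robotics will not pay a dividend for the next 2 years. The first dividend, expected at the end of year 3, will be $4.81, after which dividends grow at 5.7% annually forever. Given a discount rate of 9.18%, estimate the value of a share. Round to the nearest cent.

$115.95

Deferred-dividend DDM. At t=2 the remaining stream is a growing perpetuity with first payment D_3 = 4.81.
V_2 = D_3/(r−g) = 4.81/(0.0918−0.057) = 138.2184
P₀ = V_2/(1+r)^2 = 138.2184/(1+0.0918)^2 = 115.9524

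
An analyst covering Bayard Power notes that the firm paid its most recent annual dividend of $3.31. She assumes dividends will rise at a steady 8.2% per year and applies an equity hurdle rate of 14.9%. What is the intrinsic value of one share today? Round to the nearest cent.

Gordon growth model: P₀ = D₁/(r − g). D₁ = 3.31 × (1 + 0.082) = 3.5814.
P₀ = 3.5814 / (0.149 − 0.082) = 3.5814 / 0.067 = 53.4540

$53.45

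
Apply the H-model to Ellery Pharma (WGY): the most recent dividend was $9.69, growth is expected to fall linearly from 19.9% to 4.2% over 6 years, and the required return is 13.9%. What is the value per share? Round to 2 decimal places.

H-model: P₀ = D₀[(1+g_L) + H(g_S−g_L)]/(r−g_L), with H = 6/2 = 3.
P₀ = 9.69 × [(1+0.042) + 3×(0.199−0.042)] / (0.139−0.042)
   = 9.69 × 1.5130 / 0.097 = 151.1440

$151.14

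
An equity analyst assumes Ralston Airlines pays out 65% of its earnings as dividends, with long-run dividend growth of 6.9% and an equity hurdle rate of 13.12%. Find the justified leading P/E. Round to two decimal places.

10.45

Justified leading P/E = b/(r−g) = 0.65/(0.1312−0.069) = 10.4502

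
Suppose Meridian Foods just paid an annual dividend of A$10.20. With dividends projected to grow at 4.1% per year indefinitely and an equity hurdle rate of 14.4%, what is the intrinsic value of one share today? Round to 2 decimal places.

Gordon growth model: P₀ = D₁/(r − g). D₁ = 10.20 × (1 + 0.041) = 10.6182.
P₀ = 10.6182 / (0.144 − 0.041) = 10.6182 / 0.103 = 103.0893

A$103.09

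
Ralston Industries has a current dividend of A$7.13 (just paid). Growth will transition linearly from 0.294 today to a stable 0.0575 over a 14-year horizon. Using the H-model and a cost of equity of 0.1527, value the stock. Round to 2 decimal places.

A$203.19

H-model: P₀ = D₀[(1+g_L) + H(g_S−g_L)]/(r−g_L), with H = 14/2 = 7.
P₀ = 7.13 × [(1+0.0575) + 7×(0.294−0.0575)] / (0.1527−0.0575)
   = 7.13 × 2.7130 / 0.0952 = 203.1900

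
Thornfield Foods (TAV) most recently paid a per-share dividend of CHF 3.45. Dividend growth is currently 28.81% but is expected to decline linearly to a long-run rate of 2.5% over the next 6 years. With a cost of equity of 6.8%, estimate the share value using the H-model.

CHF 145.57

H-model: P₀ = D₀[(1+g_L) + H(g_S−g_L)]/(r−g_L), with H = 6/2 = 3.
P₀ = 3.45 × [(1+0.025) + 3×(0.2881−0.025)] / (0.068−0.025)
   = 3.45 × 1.8143 / 0.043 = 145.5659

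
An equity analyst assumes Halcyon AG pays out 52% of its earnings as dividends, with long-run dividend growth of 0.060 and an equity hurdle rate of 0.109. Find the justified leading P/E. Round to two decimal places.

Justified leading P/E = b/(r−g) = 0.52/(0.109−0.06) = 10.6122

10.61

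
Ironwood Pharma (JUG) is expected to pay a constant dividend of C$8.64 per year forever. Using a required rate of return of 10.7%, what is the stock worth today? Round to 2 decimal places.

C$80.75

Zero-growth DDM (perpetuity): P₀ = D/r = 8.64 / 0.107 = 80.7477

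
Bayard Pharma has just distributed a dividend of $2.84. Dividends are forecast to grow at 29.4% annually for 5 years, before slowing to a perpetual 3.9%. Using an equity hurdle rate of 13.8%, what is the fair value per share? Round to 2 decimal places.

Two-stage DDM. Project D₁…D_5 at 0.294, terminal growth 0.039, discount at r = 0.138.
D_1 = 3.6750
D_2 = 4.7554
D_3 = 6.1535
D_4 = 7.9626
D_5 = 10.3036
Terminal value at t=5: TV = D_6/(r−g) = 10.7055/(0.138−0.039) = 108.1359
P₀ = 3.6750/(1+0.138)^1 + 4.7554/(1+0.138)^2 + 6.1535/(1+0.138)^3 + 7.9626/(1+0.138)^4 + 10.3036/(1+0.138)^5 + 108.1359/(1+0.138)^5 = 77.8807

$77.88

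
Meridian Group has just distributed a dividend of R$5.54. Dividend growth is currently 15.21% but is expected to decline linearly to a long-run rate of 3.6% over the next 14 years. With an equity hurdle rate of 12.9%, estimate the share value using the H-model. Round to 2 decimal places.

H-model: P₀ = D₀[(1+g_L) + H(g_S−g_L)]/(r−g_L), with H = 14/2 = 7.
P₀ = 5.54 × [(1+0.036) + 7×(0.1521−0.036)] / (0.129−0.036)
   = 5.54 × 1.8487 / 0.093 = 110.1269

R$110.13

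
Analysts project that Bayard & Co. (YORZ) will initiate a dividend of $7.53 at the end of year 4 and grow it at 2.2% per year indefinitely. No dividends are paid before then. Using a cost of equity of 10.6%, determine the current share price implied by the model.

Deferred-dividend DDM. At t=3 the remaining stream is a growing perpetuity with first payment D_4 = 7.53.
V_3 = D_4/(r−g) = 7.53/(0.106−0.022) = 89.6429
P₀ = V_3/(1+r)^3 = 89.6429/(1+0.106)^3 = 66.2598

$66.26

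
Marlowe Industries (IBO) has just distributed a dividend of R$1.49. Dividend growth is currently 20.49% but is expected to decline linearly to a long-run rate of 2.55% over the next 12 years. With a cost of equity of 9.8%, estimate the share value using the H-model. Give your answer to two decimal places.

R$43.20

H-model: P₀ = D₀[(1+g_L) + H(g_S−g_L)]/(r−g_L), with H = 12/2 = 6.
P₀ = 1.49 × [(1+0.0255) + 6×(0.2049−0.0255)] / (0.098−0.0255)
   = 1.49 × 2.1019 / 0.0725 = 43.1977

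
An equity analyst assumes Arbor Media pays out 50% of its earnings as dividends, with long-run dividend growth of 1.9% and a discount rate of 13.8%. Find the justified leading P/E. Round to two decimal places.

4.20

Justified leading P/E = b/(r−g) = 0.50/(0.138−0.019) = 4.2017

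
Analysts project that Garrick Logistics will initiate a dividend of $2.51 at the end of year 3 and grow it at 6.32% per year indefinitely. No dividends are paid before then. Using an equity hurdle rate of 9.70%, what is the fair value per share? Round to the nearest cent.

Deferred-dividend DDM. At t=2 the remaining stream is a growing perpetuity with first payment D_3 = 2.51.
V_2 = D_3/(r−g) = 2.51/(0.097−0.0632) = 74.2604
P₀ = V_2/(1+r)^2 = 74.2604/(1+0.097)^2 = 61.7083

$61.71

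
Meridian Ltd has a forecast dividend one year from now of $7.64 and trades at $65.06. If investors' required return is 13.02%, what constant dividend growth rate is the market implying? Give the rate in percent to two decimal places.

1.28%

From P₀ = D₁/(r − g), the implied growth is g = r − D₁/P₀.
g = 0.1302 − 7.64/65.06 = 0.1302 − 0.11743 = 0.01277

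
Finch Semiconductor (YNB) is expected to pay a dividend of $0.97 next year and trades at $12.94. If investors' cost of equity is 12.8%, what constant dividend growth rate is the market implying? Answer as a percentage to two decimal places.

From P₀ = D₁/(r − g), the implied growth is g = r − D₁/P₀.
g = 0.128 − 0.97/12.94 = 0.128 − 0.07496 = 0.05304

5.30%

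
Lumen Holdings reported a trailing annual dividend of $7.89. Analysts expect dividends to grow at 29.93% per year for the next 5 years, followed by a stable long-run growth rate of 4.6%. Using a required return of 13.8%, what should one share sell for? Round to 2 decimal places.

Two-stage DDM. Project D₁…D_5 at 0.2993, terminal growth 0.046, discount at r = 0.138.
D_1 = 10.2515
D_2 = 13.3197
D_3 = 17.3063
D_4 = 22.4861
D_5 = 29.2162
Terminal value at t=5: TV = D_6/(r−g) = 30.5602/(0.138−0.046) = 332.1758
P₀ = 10.2515/(1+0.138)^1 + 13.3197/(1+0.138)^2 + 17.3063/(1+0.138)^3 + 22.4861/(1+0.138)^4 + 29.2162/(1+0.138)^5 + 332.1758/(1+0.138)^5 = 233.7948

$233.79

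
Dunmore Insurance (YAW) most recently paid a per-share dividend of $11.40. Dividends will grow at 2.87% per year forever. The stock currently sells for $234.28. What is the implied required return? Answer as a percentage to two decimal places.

Rearranging the constant-growth DDM: r = D₁/P₀ + g.
D₁ = 11.40 × (1 + 0.0287) = 11.7272.
r = 11.7272 / 234.28 + 0.0287 = 0.05006 + 0.0287 = 0.07876

7.88%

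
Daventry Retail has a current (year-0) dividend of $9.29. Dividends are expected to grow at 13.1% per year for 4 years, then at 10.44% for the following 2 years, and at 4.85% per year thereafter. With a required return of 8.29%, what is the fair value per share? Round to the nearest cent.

$414.67

Three-stage DDM. Project D₁…D_6; terminal Gordon value at t=6 with g = 0.0485; discount at r = 0.0829.
D_1 = 10.5070
D_2 = 11.8834
D_3 = 13.4401
D_4 = 15.2008
D_5 = 16.7878
D_6 = 18.5404
TV_6 = 19.4396/(0.0829−0.0485) = 565.1047
P₀ = Σ Dₜ/(1+r)ᵗ + TV_6/(1+r)^6 = 414.6722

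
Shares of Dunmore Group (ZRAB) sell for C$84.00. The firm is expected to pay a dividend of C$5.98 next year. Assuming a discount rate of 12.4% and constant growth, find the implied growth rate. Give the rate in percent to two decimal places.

5.28%

From P₀ = D₁/(r − g), the implied growth is g = r − D₁/P₀.
g = 0.124 − 5.98/84.00 = 0.124 − 0.07119 = 0.05281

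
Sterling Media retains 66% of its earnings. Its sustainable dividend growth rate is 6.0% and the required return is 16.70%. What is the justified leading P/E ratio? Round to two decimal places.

3.18

Payout ratio b = 1 − 0.66 = 0.34.
Justified leading P/E = b/(r−g) = 0.34/(0.167−0.06) = 3.1776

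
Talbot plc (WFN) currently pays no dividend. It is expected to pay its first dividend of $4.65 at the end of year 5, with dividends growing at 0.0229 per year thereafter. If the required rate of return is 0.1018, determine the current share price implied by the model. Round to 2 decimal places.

Deferred-dividend DDM. At t=4 the remaining stream is a growing perpetuity with first payment D_5 = 4.65.
V_4 = D_5/(r−g) = 4.65/(0.1018−0.0229) = 58.9354
P₀ = V_4/(1+r)^4 = 58.9354/(1+0.1018)^4 = 39.9912

$39.99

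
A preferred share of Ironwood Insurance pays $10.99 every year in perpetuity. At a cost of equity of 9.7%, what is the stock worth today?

Zero-growth DDM (perpetuity): P₀ = D/r = 10.99 / 0.097 = 113.2990

$113.30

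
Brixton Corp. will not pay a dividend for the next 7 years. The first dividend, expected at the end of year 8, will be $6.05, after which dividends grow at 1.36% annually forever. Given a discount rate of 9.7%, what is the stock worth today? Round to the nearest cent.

Deferred-dividend DDM. At t=7 the remaining stream is a growing perpetuity with first payment D_8 = 6.05.
V_7 = D_8/(r−g) = 6.05/(0.097−0.0136) = 72.5420
P₀ = V_7/(1+r)^7 = 72.5420/(1+0.097)^7 = 37.9440

$37.94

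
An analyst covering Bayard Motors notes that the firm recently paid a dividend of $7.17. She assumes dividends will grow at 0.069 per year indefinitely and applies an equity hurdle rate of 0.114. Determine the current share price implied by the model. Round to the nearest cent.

Gordon growth model: P₀ = D₁/(r − g). D₁ = 7.17 × (1 + 0.069) = 7.6647.
P₀ = 7.6647 / (0.114 − 0.069) = 7.6647 / 0.045 = 170.3273

$170.33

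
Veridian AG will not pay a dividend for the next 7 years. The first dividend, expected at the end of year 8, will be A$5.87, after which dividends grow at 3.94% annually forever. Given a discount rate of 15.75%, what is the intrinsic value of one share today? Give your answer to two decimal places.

A$17.85

Deferred-dividend DDM. At t=7 the remaining stream is a growing perpetuity with first payment D_8 = 5.87.
V_7 = D_8/(r−g) = 5.87/(0.1575−0.0394) = 49.7036
P₀ = V_7/(1+r)^7 = 49.7036/(1+0.1575)^7 = 17.8542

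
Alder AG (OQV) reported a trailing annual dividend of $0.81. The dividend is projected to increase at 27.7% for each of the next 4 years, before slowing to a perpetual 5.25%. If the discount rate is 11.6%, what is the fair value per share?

$27.61

Two-stage DDM. Project D₁…D_4 at 0.277, terminal growth 0.0525, discount at r = 0.116.
D_1 = 1.0344
D_2 = 1.3209
D_3 = 1.6868
D_4 = 2.1540
Terminal value at t=4: TV = D_5/(r−g) = 2.2671/(0.116−0.0525) = 35.7024
P₀ = 1.0344/(1+0.116)^1 + 1.3209/(1+0.116)^2 + 1.6868/(1+0.116)^3 + 2.1540/(1+0.116)^4 + 35.7024/(1+0.116)^4 = 27.6062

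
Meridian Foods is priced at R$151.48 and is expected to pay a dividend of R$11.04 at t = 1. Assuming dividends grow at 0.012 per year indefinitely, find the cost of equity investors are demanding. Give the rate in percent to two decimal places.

Rearranging the constant-growth DDM: r = D₁/P₀ + g.
r = 11.0400 / 151.48 + 0.012 = 0.07288 + 0.012 = 0.08488

8.49%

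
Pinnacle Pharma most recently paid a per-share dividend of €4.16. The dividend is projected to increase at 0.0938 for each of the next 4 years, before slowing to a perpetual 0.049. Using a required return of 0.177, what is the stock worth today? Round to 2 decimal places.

€39.33

Two-stage DDM. Project D₁…D_4 at 0.0938, terminal growth 0.049, discount at r = 0.177.
D_1 = 4.5502
D_2 = 4.9770
D_3 = 5.4439
D_4 = 5.9545
Terminal value at t=4: TV = D_5/(r−g) = 6.2463/(0.177−0.049) = 48.7990
P₀ = 4.5502/(1+0.177)^1 + 4.9770/(1+0.177)^2 + 5.4439/(1+0.177)^3 + 5.9545/(1+0.177)^4 + 48.7990/(1+0.177)^4 = 39.3276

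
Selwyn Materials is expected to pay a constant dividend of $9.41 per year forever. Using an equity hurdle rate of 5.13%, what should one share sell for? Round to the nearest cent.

$183.43

Zero-growth DDM (perpetuity): P₀ = D/r = 9.41 / 0.0513 = 183.4308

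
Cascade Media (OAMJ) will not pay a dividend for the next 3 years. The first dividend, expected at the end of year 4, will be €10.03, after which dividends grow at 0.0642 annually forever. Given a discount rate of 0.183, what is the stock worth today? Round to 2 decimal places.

Deferred-dividend DDM. At t=3 the remaining stream is a growing perpetuity with first payment D_4 = 10.03.
V_3 = D_4/(r−g) = 10.03/(0.183−0.0642) = 84.4276
P₀ = V_3/(1+r)^3 = 84.4276/(1+0.183)^3 = 50.9953

€51.00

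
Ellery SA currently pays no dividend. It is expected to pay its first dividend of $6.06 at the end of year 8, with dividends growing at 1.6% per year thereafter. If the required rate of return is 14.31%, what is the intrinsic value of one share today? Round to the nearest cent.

Deferred-dividend DDM. At t=7 the remaining stream is a growing perpetuity with first payment D_8 = 6.06.
V_7 = D_8/(r−g) = 6.06/(0.1431−0.016) = 47.6790
P₀ = V_7/(1+r)^7 = 47.6790/(1+0.1431)^7 = 18.6955

$18.70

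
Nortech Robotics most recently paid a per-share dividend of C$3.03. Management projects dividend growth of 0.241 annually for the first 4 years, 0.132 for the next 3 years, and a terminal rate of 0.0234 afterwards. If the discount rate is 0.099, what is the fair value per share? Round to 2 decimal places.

C$105.14

Three-stage DDM. Project D₁…D_7; terminal Gordon value at t=7 with g = 0.0234; discount at r = 0.099.
D_1 = 3.7602
D_2 = 4.6664
D_3 = 5.7911
D_4 = 7.1867
D_5 = 8.1353
D_6 = 9.2092
D_7 = 10.4248
TV_7 = 10.6688/(0.099−0.0234) = 141.1213
P₀ = Σ Dₜ/(1+r)ᵗ + TV_7/(1+r)^7 = 105.1395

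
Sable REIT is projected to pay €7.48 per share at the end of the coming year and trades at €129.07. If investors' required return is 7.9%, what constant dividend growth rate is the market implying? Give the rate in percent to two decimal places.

2.10%

From P₀ = D₁/(r − g), the implied growth is g = r − D₁/P₀.
g = 0.079 − 7.48/129.07 = 0.079 − 0.05795 = 0.02105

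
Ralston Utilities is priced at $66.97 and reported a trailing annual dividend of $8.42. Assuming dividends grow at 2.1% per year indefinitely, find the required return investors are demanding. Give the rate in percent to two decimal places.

Rearranging the constant-growth DDM: r = D₁/P₀ + g.
D₁ = 8.42 × (1 + 0.021) = 8.5968.
r = 8.5968 / 66.97 + 0.021 = 0.12837 + 0.021 = 0.14937

14.94%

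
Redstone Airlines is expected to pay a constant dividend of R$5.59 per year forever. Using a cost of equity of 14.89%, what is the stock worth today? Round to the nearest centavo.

R$37.54

Zero-growth DDM (perpetuity): P₀ = D/r = 5.59 / 0.1489 = 37.5420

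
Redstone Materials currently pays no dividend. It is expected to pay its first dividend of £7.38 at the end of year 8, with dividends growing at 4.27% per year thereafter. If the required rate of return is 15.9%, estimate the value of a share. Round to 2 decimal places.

£22.59

Deferred-dividend DDM. At t=7 the remaining stream is a growing perpetuity with first payment D_8 = 7.38.
V_7 = D_8/(r−g) = 7.38/(0.159−0.0427) = 63.4566
P₀ = V_7/(1+r)^7 = 63.4566/(1+0.159)^7 = 22.5888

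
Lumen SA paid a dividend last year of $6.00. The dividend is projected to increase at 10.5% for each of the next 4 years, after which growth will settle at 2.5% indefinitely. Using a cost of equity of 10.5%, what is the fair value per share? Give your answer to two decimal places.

Two-stage DDM. Project D₁…D_4 at 0.105, terminal growth 0.025, discount at r = 0.105.
D_1 = 6.6300
D_2 = 7.3262
D_3 = 8.0954
D_4 = 8.9454
Terminal value at t=4: TV = D_5/(r−g) = 9.1690/(0.105−0.025) = 114.6131
P₀ = 6.6300/(1+0.105)^1 + 7.3262/(1+0.105)^2 + 8.0954/(1+0.105)^3 + 8.9454/(1+0.105)^4 + 114.6131/(1+0.105)^4 = 100.8750

$100.88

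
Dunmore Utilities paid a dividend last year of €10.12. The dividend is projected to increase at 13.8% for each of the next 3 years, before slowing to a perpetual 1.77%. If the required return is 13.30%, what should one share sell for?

€121.14

Two-stage DDM. Project D₁…D_3 at 0.138, terminal growth 0.0177, discount at r = 0.133.
D_1 = 11.5166
D_2 = 13.1058
D_3 = 14.9145
Terminal value at t=3: TV = D_4/(r−g) = 15.1784/(0.133−0.0177) = 131.6430
P₀ = 11.5166/(1+0.133)^1 + 13.1058/(1+0.133)^2 + 14.9145/(1+0.133)^3 + 131.6430/(1+0.133)^3 = 121.1411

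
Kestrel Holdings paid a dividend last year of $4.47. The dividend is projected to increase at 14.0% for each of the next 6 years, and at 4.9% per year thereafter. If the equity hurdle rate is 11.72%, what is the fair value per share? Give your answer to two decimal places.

Two-stage DDM. Project D₁…D_6 at 0.14, terminal growth 0.049, discount at r = 0.1172.
D_1 = 5.0958
D_2 = 5.8092
D_3 = 6.6225
D_4 = 7.5497
D_5 = 8.6066
D_6 = 9.8115
Terminal value at t=6: TV = D_7/(r−g) = 10.2923/(0.1172−0.049) = 150.9134
P₀ = 5.0958/(1+0.1172)^1 + 5.8092/(1+0.1172)^2 + 6.6225/(1+0.1172)^3 + 7.5497/(1+0.1172)^4 + 8.6066/(1+0.1172)^5 + 9.8115/(1+0.1172)^6 + 150.9134/(1+0.1172)^6 = 106.4166

$106.42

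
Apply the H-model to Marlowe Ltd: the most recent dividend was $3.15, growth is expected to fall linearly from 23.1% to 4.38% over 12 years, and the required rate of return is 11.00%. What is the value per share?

$103.11

H-model: P₀ = D₀[(1+g_L) + H(g_S−g_L)]/(r−g_L), with H = 12/2 = 6.
P₀ = 3.15 × [(1+0.0438) + 6×(0.231−0.0438)] / (0.11−0.0438)
   = 3.15 × 2.1670 / 0.0662 = 103.1125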